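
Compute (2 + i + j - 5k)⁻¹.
0.0645 - 0.0323i - 0.0323j + 0.1613k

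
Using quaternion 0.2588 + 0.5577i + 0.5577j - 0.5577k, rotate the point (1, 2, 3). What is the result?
(0.577, -2.887, -2.31)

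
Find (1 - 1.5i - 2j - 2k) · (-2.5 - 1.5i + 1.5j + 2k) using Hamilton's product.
2.25 + 1.25i + 12.5j + 1.75k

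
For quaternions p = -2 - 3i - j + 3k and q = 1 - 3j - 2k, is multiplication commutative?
No: pq = 1 + 8i - j + 16k ≠ 1 - 14i + 11j - 2k = qp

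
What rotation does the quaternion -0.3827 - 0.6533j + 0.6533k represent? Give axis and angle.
axis = (0, -√2/2, √2/2), θ = 5π/4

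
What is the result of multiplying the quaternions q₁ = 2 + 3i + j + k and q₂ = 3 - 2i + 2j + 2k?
8 + 5i - j + 15k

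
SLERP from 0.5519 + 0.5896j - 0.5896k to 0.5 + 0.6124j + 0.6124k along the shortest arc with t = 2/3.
0.6341 + 0.7391j + 0.2272k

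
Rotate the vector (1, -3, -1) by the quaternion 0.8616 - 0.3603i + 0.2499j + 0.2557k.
(2.36, -2.317, 0.249)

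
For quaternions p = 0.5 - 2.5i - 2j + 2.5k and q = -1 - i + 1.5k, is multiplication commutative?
No: pq = -6.75 - i + 3.25j - 3.75k ≠ -6.75 + 5i + 0.75j + 0.25k = qp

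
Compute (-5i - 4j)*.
5i + 4j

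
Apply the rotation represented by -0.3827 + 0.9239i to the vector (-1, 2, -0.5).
(-1, -1.768, -1.061)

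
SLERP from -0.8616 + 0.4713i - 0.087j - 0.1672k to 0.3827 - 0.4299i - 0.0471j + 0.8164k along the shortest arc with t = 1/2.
-0.6819 + 0.4939i - 0.0219j - 0.539k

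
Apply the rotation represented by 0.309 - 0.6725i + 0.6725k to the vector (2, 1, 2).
(-2.034, 0.853, -2.034)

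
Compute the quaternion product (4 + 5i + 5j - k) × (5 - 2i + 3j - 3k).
12 + 5i + 54j + 8k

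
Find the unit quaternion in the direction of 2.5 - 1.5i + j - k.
0.7715 - 0.4629i + 0.3086j - 0.3086k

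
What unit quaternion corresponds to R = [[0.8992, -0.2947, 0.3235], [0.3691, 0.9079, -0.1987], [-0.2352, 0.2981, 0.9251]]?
0.9659 + 0.1286i + 0.1446j + 0.1718k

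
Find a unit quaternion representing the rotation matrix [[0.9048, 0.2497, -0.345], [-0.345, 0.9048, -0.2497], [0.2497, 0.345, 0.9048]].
0.9636 + 0.1543i - 0.1543j - 0.1543k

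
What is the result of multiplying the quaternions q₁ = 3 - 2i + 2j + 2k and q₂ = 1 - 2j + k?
5 + 4i - 2j + 9k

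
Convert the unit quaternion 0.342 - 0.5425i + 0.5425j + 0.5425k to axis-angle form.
axis = (-√3/3, √3/3, √3/3), θ = 140°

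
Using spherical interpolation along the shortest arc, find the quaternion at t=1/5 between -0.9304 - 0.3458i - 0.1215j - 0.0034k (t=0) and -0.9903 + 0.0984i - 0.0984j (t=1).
-0.9583 - 0.2598i - 0.1188j - 0.0028k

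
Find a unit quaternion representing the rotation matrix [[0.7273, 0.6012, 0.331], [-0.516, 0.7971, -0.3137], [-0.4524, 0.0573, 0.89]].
0.9239 + 0.1004i + 0.212j - 0.3023k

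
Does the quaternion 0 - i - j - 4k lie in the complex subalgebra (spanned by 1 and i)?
No. The quaternion -i - j - 4k has j-coefficient y = -1 and k-coefficient z = -4, not both zero, so it does not lie in the complex subalgebra spanned by 1 and i.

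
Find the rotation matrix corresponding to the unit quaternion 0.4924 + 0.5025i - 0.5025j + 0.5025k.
[[-0.01, -0.9999, 0.0102], [-0.0102, -0.01, -0.9999], [0.9999, -0.0102, -0.01]]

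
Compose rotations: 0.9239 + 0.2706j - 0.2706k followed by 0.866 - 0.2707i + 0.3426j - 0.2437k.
0.6414 - 0.2769i + 0.4776j - 0.5327k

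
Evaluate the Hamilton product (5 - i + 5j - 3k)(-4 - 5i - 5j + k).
3 - 31i - 29j + 47k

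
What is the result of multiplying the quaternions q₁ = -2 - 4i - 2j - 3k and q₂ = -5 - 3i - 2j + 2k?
16i + 31j + 13k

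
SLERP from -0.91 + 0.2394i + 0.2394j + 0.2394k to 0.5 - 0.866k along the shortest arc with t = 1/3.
-0.8358 + 0.171i + 0.171j + 0.493k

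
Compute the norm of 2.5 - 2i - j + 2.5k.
4.183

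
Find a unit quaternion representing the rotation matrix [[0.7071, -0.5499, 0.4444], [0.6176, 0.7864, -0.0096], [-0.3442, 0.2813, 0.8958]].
0.9205 + 0.079i + 0.2142j + 0.3171k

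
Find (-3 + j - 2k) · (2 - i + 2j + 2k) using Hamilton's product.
-4 + 9i - 2j - 9k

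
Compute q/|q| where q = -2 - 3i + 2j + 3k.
-0.3922 - 0.5883i + 0.3922j + 0.5883k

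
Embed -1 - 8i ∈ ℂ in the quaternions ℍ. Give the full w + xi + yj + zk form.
-1 - 8i + 0j + 0k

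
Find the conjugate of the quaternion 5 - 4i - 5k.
5 + 4i + 5k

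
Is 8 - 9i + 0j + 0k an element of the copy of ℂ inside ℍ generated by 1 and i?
Yes. The quaternion 8 - 9i has j- and k-coefficients y = z = 0, so it lies in the complex subalgebra spanned by 1 and i.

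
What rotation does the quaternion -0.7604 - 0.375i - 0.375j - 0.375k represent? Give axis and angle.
axis = (-√3/3, -√3/3, -√3/3), θ = 279°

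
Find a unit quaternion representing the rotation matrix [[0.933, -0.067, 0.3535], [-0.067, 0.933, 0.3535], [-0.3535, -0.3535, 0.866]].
0.9659 - 0.183i + 0.183j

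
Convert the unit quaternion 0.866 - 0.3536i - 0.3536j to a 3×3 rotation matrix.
[[0.7499, 0.2501, -0.6124], [0.2501, 0.7499, 0.6124], [0.6124, -0.6124, 0.4999]]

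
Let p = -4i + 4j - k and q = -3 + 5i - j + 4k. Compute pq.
28 + 27i - j - 13k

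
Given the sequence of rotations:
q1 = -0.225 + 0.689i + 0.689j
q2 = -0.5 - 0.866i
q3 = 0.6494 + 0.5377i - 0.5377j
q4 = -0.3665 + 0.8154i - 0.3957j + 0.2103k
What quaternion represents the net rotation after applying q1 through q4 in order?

q2 · q1 = 0.7092 - 0.1497i - 0.3445j - 0.5967k
q3 · q2 · q1 = 0.3558 + 0.605i - 0.2842j - 0.6532k
q4 · q3 · q2 · q1 = -0.5988 + 0.3866i + 0.6232j + 0.3219k
-0.5988 + 0.3866i + 0.6232j + 0.3219k


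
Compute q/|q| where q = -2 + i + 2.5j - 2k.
-0.5121 + 0.2561i + 0.6402j - 0.5121k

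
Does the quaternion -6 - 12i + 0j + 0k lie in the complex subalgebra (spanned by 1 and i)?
Yes. The quaternion -6 - 12i has j- and k-coefficients y = z = 0, so it lies in the complex subalgebra spanned by 1 and i.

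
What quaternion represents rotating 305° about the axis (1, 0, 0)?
-0.887 + 0.4617i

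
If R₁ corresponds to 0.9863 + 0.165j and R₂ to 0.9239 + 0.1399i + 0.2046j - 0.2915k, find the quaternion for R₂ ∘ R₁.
0.8775 + 0.1861i + 0.3542j - 0.2644k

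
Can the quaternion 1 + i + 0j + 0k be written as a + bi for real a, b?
Yes. The quaternion 1 + i has j- and k-coefficients y = z = 0, so it lies in the complex subalgebra spanned by 1 and i.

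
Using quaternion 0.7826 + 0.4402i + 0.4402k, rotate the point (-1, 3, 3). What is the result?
(-1.517, -2.081, 3.517)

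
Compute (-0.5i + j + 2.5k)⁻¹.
0.0667i - 0.1333j - 0.3333k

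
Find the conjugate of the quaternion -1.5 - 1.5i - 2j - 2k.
-1.5 + 1.5i + 2j + 2k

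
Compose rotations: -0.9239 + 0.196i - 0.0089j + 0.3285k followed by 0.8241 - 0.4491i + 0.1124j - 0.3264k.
-0.5651 + 0.6105i - 0.0276j + 0.5542k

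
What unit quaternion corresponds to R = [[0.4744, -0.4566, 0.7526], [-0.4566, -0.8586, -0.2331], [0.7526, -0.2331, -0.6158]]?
0.8586i - 0.2659j + 0.4383k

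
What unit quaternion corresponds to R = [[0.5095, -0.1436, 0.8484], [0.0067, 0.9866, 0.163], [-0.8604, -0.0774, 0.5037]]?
0.866 - 0.0694i + 0.4933j + 0.0434k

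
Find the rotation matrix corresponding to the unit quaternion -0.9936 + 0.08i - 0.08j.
[[0.9872, -0.0128, 0.159], [-0.0128, 0.9872, 0.159], [-0.159, -0.159, 0.9744]]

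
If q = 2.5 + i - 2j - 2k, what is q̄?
2.5 - i + 2j + 2k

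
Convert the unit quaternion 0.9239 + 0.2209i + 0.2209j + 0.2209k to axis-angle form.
axis = (√3/3, √3/3, √3/3), θ = π/4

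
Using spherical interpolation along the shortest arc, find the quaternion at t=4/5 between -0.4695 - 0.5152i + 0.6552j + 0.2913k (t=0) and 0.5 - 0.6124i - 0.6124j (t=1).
-0.565 + 0.4085i + 0.7129j + 0.0758k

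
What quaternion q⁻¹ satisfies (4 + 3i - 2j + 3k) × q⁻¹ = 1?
0.1053 - 0.0789i + 0.0526j - 0.0789k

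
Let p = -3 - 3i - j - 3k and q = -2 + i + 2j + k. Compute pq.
14 + 8i - 4j - 2k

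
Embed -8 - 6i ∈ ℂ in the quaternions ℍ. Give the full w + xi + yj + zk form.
-8 - 6i + 0j + 0k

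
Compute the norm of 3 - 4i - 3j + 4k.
√50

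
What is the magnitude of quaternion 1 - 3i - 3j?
√19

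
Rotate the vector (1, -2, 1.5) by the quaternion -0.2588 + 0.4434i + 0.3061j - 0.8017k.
(-1.49, 1.652, 1.517)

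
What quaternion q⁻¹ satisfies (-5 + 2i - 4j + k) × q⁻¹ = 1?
-0.1087 - 0.0435i + 0.087j - 0.0217k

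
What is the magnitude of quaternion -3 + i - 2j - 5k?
√39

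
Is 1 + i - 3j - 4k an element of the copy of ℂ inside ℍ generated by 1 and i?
No. The quaternion 1 + i - 3j - 4k has j-coefficient y = -3 and k-coefficient z = -4, not both zero, so it does not lie in the complex subalgebra spanned by 1 and i.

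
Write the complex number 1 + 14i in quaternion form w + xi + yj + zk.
1 + 14i + 0j + 0k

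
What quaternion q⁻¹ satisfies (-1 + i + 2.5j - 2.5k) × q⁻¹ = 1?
-0.069 - 0.069i - 0.1724j + 0.1724k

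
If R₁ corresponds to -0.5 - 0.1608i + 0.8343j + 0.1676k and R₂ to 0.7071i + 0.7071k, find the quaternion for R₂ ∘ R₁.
-0.0048 - 0.9435i - 0.2322j + 0.2364k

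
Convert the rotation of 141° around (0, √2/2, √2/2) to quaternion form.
0.3338 + 0.6665j + 0.6665k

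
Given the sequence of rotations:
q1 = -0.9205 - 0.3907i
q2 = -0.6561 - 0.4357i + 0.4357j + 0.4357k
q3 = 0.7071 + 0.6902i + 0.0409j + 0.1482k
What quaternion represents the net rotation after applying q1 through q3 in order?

q2 · q1 = 0.4337 + 0.6574i - 0.5713j - 0.2308k
q3 · q2 · q1 = -0.0895 + 0.8394i - 0.1295j - 0.5201k
-0.0895 + 0.8394i - 0.1295j - 0.5201k


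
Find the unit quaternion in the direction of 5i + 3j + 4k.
0.7071i + 0.4243j + 0.5657k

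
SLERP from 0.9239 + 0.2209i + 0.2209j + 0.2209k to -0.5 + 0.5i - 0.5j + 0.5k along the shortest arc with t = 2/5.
0.9047 - 0.092i + 0.4056j - 0.092k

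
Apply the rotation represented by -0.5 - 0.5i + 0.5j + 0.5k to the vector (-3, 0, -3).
(3, 3, 0)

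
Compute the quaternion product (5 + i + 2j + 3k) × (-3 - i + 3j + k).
-23 - 15i + 5j + k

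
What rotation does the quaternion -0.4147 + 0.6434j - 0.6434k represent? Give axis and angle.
axis = (0, √2/2, -√2/2), θ = 229°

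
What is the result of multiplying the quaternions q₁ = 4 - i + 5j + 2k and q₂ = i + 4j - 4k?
-11 - 24i + 14j - 25k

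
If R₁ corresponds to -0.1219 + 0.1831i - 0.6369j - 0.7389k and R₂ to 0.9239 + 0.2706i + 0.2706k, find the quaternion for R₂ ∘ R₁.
0.0378 + 0.3085i - 0.3389j - 0.888k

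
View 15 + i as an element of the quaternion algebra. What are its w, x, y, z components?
15 + i + 0j + 0k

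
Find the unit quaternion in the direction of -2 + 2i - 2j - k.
-0.5547 + 0.5547i - 0.5547j - 0.2774k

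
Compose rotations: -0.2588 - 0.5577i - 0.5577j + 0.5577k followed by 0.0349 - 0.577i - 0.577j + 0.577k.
-0.9744 + 0.1299i + 0.1299j - 0.1299k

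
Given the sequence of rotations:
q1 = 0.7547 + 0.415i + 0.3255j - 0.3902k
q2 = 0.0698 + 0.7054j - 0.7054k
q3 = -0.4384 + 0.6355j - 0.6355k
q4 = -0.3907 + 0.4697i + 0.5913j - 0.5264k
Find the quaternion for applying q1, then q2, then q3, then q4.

q2 · q1 = -0.4522 - 0.0167i + 0.2623j - 0.8523k
q3 · q2 · q1 = -0.5101 - 0.3676i - 0.3918j + 0.6716k
q4 · q3 · q2 · q1 = 0.9572 + 0.0949i - 0.2705j + 0.0395k
0.9572 + 0.0949i - 0.2705j + 0.0395k


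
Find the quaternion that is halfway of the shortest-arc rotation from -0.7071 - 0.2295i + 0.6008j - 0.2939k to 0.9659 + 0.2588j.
-0.9572 - 0.1313i + 0.1957j - 0.1681k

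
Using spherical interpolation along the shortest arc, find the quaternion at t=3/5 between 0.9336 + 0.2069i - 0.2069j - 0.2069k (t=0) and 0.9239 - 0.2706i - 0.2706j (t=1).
0.9601 - 0.0812i - 0.2535j - 0.0861k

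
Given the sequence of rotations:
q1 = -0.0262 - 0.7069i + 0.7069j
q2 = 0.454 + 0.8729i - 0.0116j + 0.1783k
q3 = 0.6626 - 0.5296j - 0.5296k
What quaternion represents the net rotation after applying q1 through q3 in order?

q2 · q1 = 0.6134 - 0.4698i + 0.1952j + 0.6042k
q3 · q2 · q1 = 0.8298 - 0.5279i + 0.0533j - 0.1733k
0.8298 - 0.5279i + 0.0533j - 0.1733k


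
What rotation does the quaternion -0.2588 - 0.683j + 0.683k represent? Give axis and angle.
axis = (0, -√2/2, √2/2), θ = 7π/6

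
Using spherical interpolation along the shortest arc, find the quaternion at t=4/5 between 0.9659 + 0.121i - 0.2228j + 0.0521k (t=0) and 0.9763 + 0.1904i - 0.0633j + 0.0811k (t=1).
0.9767 + 0.1769i - 0.0955j + 0.0755k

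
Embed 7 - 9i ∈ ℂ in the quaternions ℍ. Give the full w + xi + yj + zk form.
7 - 9i + 0j + 0k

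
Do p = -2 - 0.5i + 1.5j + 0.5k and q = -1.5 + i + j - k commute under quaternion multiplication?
No: pq = 2.5 - 3.25i - 4.25j - 0.75k ≠ 2.5 + 0.75i - 4.25j + 3.25k = qp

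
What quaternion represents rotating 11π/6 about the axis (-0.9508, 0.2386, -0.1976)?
-0.9659 - 0.2461i + 0.0618j - 0.0511k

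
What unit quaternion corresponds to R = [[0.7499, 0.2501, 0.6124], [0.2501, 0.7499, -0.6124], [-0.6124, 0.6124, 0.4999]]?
0.866 + 0.3536i + 0.3536j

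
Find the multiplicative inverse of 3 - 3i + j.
0.1579 + 0.1579i - 0.0526j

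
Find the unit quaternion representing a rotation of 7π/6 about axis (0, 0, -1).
-0.2588 - 0.9659k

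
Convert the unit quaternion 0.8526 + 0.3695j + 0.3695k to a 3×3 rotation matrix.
[[0.4539, -0.6301, 0.6301], [0.6301, 0.7269, 0.2731], [-0.6301, 0.2731, 0.7269]]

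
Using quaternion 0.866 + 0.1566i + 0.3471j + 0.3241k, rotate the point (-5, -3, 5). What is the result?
(2.127, -5.804, 4.56)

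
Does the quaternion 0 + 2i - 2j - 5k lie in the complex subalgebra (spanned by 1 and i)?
No. The quaternion 2i - 2j - 5k has j-coefficient y = -2 and k-coefficient z = -5, not both zero, so it does not lie in the complex subalgebra spanned by 1 and i.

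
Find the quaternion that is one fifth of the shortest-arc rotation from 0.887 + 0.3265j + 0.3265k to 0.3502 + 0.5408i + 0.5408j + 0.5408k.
0.8207 + 0.1216i + 0.3947j + 0.3947k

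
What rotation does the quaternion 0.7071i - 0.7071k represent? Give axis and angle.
axis = (√2/2, 0, -√2/2), θ = π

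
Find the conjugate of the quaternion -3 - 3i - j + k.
-3 + 3i + j - k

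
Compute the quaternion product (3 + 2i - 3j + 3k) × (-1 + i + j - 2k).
4 + 4i + 13j - 4k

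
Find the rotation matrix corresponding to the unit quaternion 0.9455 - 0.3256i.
[[1, 0, 0], [0, 0.788, 0.6157], [0, -0.6157, 0.788]]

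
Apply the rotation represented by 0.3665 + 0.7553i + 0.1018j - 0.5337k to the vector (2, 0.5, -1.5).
(2.189, 0.163, -1.297)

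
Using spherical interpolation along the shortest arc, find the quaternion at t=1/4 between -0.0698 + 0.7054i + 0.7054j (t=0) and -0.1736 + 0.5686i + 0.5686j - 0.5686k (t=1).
-0.1 + 0.6954i + 0.6954j - 0.1511k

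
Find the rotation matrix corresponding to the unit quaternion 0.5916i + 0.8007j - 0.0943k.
[[-0.3, 0.9474, -0.1116], [0.9474, 0.2822, -0.151], [-0.1116, -0.151, -0.9822]]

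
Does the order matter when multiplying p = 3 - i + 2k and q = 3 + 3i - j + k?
Yes: pq = 10 + 8i + 4j + 10k ≠ 10 + 4i - 10j + 8k = qp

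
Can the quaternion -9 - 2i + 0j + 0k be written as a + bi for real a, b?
Yes. The quaternion -9 - 2i has j- and k-coefficients y = z = 0, so it lies in the complex subalgebra spanned by 1 and i.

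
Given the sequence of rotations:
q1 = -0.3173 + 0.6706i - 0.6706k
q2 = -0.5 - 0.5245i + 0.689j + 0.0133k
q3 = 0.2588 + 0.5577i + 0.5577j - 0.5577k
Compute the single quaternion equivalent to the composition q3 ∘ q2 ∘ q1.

q2 · q1 = 0.5193 - 0.6309i - 0.5614j - 0.131k
q3 · q2 · q1 = 0.7263 - 0.2598i + 0.5692j - 0.2848k
0.7263 - 0.2598i + 0.5692j - 0.2848k


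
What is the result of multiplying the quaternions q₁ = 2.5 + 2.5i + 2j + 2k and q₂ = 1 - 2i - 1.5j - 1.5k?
13.5 - 2.5i - 2j - 1.5k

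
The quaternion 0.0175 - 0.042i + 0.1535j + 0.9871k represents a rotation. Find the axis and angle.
axis = (-0.042, 0.1535, 0.9873), θ = 178°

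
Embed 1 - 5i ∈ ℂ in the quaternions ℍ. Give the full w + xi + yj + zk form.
1 - 5i + 0j + 0k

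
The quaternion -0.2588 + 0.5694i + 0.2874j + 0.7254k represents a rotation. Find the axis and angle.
axis = (0.5895, 0.2975, 0.751), θ = 7π/6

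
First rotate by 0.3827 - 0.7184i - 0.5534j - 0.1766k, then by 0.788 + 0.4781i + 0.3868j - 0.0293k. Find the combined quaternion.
0.8539 - 0.4677i - 0.1826j - 0.1371k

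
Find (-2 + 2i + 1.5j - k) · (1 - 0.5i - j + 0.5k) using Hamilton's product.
1 + 2.75i + 3j - 3.25k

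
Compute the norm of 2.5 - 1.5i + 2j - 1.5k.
3.841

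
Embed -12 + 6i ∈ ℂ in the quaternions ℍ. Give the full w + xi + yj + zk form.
-12 + 6i + 0j + 0k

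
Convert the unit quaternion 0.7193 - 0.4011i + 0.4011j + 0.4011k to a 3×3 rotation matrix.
[[0.3565, -0.8988, 0.2553], [0.2553, 0.3565, 0.8988], [-0.8988, -0.2553, 0.3565]]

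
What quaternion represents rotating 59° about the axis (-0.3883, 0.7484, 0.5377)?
0.8704 - 0.1912i + 0.3685j + 0.2648k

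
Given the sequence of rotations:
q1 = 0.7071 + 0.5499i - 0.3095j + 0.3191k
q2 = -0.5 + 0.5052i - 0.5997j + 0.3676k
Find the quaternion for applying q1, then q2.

q2 · q1 = -0.9343 + 0.0047i - 0.2284j + 0.2738k
-0.9343 + 0.0047i - 0.2284j + 0.2738k


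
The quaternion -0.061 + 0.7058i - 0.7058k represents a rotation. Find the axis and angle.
axis = (√2/2, 0, -√2/2), θ = 187°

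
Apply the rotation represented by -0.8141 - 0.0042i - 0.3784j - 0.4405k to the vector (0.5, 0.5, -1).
(-0.814, 0.34, -0.85)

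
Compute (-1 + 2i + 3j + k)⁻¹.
-0.0667 - 0.1333i - 0.2j - 0.0667k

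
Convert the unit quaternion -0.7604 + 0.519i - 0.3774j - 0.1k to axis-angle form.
axis = (0.7991, -0.5811, -0.154), θ = 279°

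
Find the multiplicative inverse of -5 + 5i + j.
-0.098 - 0.098i - 0.0196j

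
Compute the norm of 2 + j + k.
√6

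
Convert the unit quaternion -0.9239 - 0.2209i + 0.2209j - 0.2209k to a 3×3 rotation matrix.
[[0.8048, -0.5058, -0.3106], [0.3106, 0.8048, -0.5058], [0.5058, 0.3106, 0.8048]]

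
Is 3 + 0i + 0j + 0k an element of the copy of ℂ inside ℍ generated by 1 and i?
Yes. The quaternion 3 has j- and k-coefficients y = z = 0, so it lies in the complex subalgebra spanned by 1 and i.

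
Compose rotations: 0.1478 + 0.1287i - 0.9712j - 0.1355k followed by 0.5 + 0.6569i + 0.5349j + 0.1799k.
0.5332 + 0.2637i - 0.2944j - 0.748k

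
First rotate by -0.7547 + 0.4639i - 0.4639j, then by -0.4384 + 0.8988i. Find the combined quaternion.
-0.0861 - 0.8817i + 0.2034j - 0.417k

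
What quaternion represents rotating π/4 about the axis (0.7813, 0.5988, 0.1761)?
0.9239 + 0.299i + 0.2292j + 0.0674k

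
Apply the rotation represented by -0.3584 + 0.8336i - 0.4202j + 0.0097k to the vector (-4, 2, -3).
(-4.926, 0.282, 2.157)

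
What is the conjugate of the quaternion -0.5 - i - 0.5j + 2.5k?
-0.5 + i + 0.5j - 2.5k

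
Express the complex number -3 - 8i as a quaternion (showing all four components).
-3 - 8i + 0j + 0k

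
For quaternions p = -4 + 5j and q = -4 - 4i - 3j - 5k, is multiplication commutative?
No: pq = 31 - 9i - 8j + 40k ≠ 31 + 41i - 8j = qp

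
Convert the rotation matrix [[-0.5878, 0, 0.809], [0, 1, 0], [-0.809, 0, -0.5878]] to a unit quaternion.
0.454 + 0.891j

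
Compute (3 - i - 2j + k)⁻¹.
0.2 + 0.0667i + 0.1333j - 0.0667k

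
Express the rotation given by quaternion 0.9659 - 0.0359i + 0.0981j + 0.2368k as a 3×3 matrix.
[[0.8686, -0.4645, 0.1725], [0.4504, 0.8853, 0.1158], [-0.2065, -0.0229, 0.9782]]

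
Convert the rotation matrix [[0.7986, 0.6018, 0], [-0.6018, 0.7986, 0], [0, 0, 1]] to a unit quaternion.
0.9483 - 0.3173k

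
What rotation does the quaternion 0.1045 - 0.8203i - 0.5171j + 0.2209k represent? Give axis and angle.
axis = (-0.8248, -0.5199, 0.2221), θ = 168°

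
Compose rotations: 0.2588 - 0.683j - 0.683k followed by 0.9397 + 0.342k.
0.4768 + 0.2336i - 0.6418j - 0.5533k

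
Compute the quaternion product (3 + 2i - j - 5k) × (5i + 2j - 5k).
-33 + 30i - 9j - 6k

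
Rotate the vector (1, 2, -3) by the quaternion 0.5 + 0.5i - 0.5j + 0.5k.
(-2, 3, 1)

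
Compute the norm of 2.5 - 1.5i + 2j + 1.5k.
3.841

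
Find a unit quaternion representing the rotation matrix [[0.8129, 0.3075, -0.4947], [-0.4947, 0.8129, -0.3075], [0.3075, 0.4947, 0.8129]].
0.9272 + 0.2163i - 0.2163j - 0.2163k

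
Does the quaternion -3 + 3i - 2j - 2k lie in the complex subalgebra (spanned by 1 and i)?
No. The quaternion -3 + 3i - 2j - 2k has j-coefficient y = -2 and k-coefficient z = -2, not both zero, so it does not lie in the complex subalgebra spanned by 1 and i.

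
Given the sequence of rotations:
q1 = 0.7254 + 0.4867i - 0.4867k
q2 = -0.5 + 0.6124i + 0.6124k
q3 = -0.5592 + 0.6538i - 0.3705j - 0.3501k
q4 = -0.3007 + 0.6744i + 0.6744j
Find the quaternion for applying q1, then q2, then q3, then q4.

q2 · q1 = -0.3627 + 0.2009i + 0.5961j + 0.6876k
q3 · q2 · q1 = 0.5331 - 0.3955i - 0.7188j + 0.2066k
q4 · q3 · q2 · q1 = 0.5912 + 0.6178i + 0.4363j - 0.2802k
0.5912 + 0.6178i + 0.4363j - 0.2802k


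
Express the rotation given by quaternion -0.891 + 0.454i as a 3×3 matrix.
[[1, 0, 0], [0, 0.5878, 0.809], [0, -0.809, 0.5878]]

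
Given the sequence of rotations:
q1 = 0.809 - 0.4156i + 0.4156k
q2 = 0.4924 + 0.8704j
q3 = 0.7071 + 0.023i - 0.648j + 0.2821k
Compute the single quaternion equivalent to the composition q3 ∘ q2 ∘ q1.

q2 · q1 = 0.3984 + 0.1571i + 0.7042j + 0.5664k
q3 · q2 · q1 = 0.5746 - 0.4454i + 0.2711j + 0.6309k
0.5746 - 0.4454i + 0.2711j + 0.6309k


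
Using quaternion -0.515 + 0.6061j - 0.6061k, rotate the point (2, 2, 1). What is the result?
(-2.812, 1.044, 0.044)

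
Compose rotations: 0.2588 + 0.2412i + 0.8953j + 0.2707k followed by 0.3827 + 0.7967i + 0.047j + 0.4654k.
-0.2612 - 0.1055i + 0.2514j + 0.926k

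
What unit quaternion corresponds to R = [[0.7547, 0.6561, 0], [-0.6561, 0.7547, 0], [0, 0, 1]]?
0.9367 - 0.3502k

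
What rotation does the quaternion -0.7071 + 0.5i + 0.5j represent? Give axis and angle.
axis = (√2/2, √2/2, 0), θ = 3π/2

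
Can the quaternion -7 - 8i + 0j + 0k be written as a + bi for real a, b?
Yes. The quaternion -7 - 8i has j- and k-coefficients y = z = 0, so it lies in the complex subalgebra spanned by 1 and i.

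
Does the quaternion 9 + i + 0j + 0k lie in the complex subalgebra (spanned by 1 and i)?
Yes. The quaternion 9 + i has j- and k-coefficients y = z = 0, so it lies in the complex subalgebra spanned by 1 and i.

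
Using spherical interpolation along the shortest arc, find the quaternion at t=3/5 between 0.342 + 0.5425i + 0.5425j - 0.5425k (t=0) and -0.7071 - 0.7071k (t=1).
-0.3531 + 0.2964i + 0.2964j - 0.8364k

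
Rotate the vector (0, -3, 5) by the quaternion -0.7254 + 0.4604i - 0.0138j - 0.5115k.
(0.01, 3.252, 4.84)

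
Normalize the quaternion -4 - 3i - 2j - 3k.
-0.6489 - 0.4867i - 0.3244j - 0.4867k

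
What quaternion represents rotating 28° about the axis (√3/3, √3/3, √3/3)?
0.9703 + 0.1397i + 0.1397j + 0.1397k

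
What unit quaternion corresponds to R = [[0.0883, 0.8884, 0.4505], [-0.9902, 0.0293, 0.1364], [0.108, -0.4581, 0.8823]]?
0.7071 - 0.2102i + 0.1211j - 0.6642k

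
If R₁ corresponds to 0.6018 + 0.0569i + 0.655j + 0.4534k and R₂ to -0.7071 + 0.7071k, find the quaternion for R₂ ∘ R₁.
-0.7461 - 0.5034i - 0.4229j + 0.1049k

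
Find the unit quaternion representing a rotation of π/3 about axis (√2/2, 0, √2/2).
0.866 + 0.3536i + 0.3536k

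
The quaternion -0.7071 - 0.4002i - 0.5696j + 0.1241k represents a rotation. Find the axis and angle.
axis = (-0.566, -0.8055, 0.1755), θ = 3π/2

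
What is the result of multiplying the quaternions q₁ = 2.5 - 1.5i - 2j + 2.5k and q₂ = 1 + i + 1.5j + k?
4.5 - 4.75i + 5.75j + 4.75k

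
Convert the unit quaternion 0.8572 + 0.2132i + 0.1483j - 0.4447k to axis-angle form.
axis = (0.414, 0.288, -0.8635), θ = 62°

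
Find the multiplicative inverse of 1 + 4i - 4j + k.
0.0294 - 0.1176i + 0.1176j - 0.0294k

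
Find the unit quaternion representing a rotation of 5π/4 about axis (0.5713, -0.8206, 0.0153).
-0.3827 + 0.5278i - 0.7581j + 0.0141k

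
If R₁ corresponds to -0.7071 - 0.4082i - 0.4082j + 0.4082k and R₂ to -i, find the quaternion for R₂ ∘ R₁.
-0.4082 + 0.7071i + 0.4082j + 0.4082k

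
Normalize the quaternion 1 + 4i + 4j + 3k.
0.1543 + 0.6172i + 0.6172j + 0.4629k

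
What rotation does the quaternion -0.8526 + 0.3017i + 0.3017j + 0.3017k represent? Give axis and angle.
axis = (√3/3, √3/3, √3/3), θ = 297°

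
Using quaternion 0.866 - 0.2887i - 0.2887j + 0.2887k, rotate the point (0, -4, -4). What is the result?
(4, -4, 0)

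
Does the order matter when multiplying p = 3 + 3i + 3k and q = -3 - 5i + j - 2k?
Yes: pq = 12 - 27i - 6j - 12k ≠ 12 - 21i + 12j - 18k = qp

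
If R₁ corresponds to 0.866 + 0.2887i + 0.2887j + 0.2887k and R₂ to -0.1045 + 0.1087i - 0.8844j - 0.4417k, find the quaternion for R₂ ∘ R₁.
0.261 - 0.0638i - 0.955j - 0.126k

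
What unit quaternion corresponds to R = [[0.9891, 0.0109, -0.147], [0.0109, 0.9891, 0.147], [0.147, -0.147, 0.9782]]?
0.9945 - 0.0739i - 0.0739j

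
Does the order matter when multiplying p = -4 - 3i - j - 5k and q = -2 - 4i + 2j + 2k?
Yes: pq = 8 + 30i + 20j - 8k ≠ 8 + 14i - 32j + 12k = qp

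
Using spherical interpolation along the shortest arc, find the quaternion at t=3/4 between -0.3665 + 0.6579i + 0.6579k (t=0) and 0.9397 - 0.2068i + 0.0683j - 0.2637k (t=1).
-0.8484 + 0.3491i - 0.0542j + 0.3942k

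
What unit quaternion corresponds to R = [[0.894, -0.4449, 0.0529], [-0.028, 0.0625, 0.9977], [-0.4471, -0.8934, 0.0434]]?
0.7071 - 0.6686i + 0.1768j + 0.1474k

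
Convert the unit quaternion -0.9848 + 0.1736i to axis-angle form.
axis = (1, 0, 0), θ = 340°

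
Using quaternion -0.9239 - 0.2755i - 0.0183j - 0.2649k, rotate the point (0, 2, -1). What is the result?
(-1.139, 1.915, 0.19)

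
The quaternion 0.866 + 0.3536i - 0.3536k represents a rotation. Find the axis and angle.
axis = (√2/2, 0, -√2/2), θ = π/3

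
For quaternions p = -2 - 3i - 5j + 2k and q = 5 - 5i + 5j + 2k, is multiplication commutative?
No: pq = -4 - 25i - 39j - 34k ≠ -4 + 15i - 31j + 46k = qp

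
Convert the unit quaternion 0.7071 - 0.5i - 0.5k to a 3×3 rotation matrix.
[[0.5, 0.7071, 0.5], [-0.7071, 0, 0.7071], [0.5, -0.7071, 0.5]]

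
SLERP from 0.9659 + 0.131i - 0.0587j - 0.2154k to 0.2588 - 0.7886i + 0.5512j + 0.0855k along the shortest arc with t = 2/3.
0.6744 - 0.5972i + 0.433j - 0.0307k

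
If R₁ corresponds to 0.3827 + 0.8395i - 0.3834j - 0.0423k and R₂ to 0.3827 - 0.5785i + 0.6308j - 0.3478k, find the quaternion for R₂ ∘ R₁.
0.8592 - 0.0601i - 0.2218j - 0.4571k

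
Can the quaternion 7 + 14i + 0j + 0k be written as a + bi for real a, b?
Yes. The quaternion 7 + 14i has j- and k-coefficients y = z = 0, so it lies in the complex subalgebra spanned by 1 and i.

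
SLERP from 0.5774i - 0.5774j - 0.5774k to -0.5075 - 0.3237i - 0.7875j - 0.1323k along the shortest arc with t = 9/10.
-0.4811 - 0.2321i - 0.8213j - 0.2002k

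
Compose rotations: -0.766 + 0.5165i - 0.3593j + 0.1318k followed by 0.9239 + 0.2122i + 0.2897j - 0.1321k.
-0.6958 + 0.3054i - 0.6501j - 0.0029k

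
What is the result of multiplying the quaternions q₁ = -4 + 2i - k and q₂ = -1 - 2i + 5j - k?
7 + 11i - 16j + 15k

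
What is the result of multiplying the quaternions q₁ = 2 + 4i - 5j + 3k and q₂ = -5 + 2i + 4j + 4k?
-10 - 48i + 23j + 19k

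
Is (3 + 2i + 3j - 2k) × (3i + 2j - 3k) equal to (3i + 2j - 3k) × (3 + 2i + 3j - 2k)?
No: pq = -18 + 4i + 6j - 14k ≠ -18 + 14i + 6j - 4k = qp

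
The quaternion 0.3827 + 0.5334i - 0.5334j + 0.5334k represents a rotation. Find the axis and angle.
axis = (√3/3, -√3/3, √3/3), θ = 3π/4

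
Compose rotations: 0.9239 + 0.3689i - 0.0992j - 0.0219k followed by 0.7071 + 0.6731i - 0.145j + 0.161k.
0.3941 + 0.9019i - 0.13j + 0.12k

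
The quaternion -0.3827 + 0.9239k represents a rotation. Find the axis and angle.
axis = (0, 0, 1), θ = 5π/4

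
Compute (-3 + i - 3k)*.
-3 - i + 3k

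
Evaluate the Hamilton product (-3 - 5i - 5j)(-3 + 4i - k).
29 + 8i + 10j + 23k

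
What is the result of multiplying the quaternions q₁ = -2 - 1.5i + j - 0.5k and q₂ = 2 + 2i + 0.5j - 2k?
-2.5 - 8.75i - 3j + 0.25k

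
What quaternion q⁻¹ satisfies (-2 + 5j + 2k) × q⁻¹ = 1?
-0.0606 - 0.1515j - 0.0606k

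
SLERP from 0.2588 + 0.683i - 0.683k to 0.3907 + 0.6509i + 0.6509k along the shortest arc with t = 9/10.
0.4188 + 0.7347i + 0.5337k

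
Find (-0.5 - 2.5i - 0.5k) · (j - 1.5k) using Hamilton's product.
-0.75 + 0.5i - 4.25j - 1.75k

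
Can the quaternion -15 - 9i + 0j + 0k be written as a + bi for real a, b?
Yes. The quaternion -15 - 9i has j- and k-coefficients y = z = 0, so it lies in the complex subalgebra spanned by 1 and i.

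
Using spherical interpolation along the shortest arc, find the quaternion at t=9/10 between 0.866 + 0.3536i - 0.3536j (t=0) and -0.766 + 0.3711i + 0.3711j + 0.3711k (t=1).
0.8037 - 0.3021i - 0.3819j - 0.342k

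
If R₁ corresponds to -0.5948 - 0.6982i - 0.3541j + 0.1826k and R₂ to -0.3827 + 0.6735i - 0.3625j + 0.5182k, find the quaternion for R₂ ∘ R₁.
0.4749 - 0.0161i - 0.1337j - 0.8697k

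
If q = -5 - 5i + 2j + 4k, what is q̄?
-5 + 5i - 2j - 4k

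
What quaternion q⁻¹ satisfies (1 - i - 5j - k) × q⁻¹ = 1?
0.0357 + 0.0357i + 0.1786j + 0.0357k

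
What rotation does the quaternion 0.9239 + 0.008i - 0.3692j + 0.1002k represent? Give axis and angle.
axis = (0.0209, -0.9649, 0.2619), θ = π/4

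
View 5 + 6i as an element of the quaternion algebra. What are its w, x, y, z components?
5 + 6i + 0j + 0k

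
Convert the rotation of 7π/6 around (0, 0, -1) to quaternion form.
-0.2588 - 0.9659k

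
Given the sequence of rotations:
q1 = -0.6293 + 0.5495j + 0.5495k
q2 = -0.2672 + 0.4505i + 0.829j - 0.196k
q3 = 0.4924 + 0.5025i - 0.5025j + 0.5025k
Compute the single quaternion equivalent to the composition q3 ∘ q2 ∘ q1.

q2 · q1 = -0.1797 + 0.2797i - 0.9161j + 0.2241k
q3 · q2 · q1 = -0.802 + 0.3952i - 0.3328j - 0.2997k
-0.802 + 0.3952i - 0.3328j - 0.2997k


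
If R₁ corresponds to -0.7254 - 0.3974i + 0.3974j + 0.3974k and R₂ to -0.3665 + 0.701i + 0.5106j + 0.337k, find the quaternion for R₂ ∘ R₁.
0.2076 - 0.2939i - 0.9285j + 0.0914k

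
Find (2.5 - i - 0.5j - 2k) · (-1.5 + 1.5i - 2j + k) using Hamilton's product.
-1.25 + 0.75i - 6.25j + 8.25k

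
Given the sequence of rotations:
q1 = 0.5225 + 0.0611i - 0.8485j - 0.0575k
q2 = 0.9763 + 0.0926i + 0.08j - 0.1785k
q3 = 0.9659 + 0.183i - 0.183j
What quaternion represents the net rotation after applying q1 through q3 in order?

q2 · q1 = 0.5621 - 0.048i - 0.7922j - 0.2329k
q3 · q2 · q1 = 0.4067 + 0.0991i - 0.8254j - 0.3787k
0.4067 + 0.0991i - 0.8254j - 0.3787k


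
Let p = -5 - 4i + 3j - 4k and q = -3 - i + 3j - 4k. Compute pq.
-14 + 17i - 36j + 23k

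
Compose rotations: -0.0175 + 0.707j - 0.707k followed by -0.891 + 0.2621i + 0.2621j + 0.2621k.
0.0156 - 0.3752i - 0.4492j + 0.8107k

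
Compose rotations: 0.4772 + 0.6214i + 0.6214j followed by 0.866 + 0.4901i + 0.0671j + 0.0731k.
0.067 + 0.7266i + 0.6156j + 0.2977k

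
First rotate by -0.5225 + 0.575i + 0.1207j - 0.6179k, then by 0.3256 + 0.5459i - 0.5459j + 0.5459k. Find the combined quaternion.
-0.0808 + 0.1734i + 0.9757j - 0.1066k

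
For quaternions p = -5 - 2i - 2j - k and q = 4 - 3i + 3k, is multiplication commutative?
No: pq = -23 + i + j - 25k ≠ -23 + 13i - 17j - 13k = qp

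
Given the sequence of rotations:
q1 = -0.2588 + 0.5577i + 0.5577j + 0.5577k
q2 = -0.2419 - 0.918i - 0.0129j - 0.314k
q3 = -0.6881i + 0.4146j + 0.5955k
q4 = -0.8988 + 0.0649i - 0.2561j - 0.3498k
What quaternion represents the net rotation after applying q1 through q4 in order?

q2 · q1 = 0.7569 + 0.2706i + 0.2053j - 0.5584k
q3 · q2 · q1 = 0.4336 - 0.8746i + 0.0907j + 0.1973k
q4 · q3 · q2 · q1 = -0.2407 + 0.7954i + 0.1006j - 0.5471k
-0.2407 + 0.7954i + 0.1006j - 0.5471k


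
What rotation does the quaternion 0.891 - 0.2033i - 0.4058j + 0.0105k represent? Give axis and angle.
axis = (-0.4478, -0.8938, 0.0231), θ = 54°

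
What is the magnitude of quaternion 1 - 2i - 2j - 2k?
√13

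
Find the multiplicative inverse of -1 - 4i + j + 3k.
-0.037 + 0.1481i - 0.037j - 0.1111k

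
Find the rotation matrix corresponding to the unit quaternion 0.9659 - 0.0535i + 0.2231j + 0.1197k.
[[0.8718, -0.2551, 0.4182], [0.2074, 0.9656, 0.1568], [-0.4438, -0.0499, 0.8947]]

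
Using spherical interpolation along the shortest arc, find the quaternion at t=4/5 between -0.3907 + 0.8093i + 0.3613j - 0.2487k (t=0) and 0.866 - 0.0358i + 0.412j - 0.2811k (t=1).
-0.9056 + 0.2624i - 0.2756j + 0.1874k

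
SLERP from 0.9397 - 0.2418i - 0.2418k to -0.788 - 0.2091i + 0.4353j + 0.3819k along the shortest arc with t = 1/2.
0.9151 - 0.0173i - 0.2306j - 0.3304k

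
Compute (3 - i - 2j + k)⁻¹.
0.2 + 0.0667i + 0.1333j - 0.0667k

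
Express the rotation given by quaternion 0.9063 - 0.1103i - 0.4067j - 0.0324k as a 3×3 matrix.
[[0.6671, 0.1484, -0.73], [0.031, 0.9736, 0.2263], [0.7443, -0.1736, 0.6449]]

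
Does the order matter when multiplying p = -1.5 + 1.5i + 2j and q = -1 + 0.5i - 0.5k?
Yes: pq = 0.75 - 3.25i - 1.25j - 0.25k ≠ 0.75 - 1.25i - 2.75j + 1.75k = qp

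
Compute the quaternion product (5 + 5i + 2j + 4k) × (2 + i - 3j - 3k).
23 + 21i + 8j - 24k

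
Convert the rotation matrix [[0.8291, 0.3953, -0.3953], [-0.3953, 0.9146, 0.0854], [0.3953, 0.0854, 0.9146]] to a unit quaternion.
0.9563 - 0.2067j - 0.2067k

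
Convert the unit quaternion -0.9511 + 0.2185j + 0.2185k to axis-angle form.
axis = (0, √2/2, √2/2), θ = 324°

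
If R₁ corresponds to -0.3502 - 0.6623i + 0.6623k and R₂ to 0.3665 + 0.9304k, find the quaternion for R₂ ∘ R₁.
-0.7446 - 0.2427i - 0.6162j - 0.0831k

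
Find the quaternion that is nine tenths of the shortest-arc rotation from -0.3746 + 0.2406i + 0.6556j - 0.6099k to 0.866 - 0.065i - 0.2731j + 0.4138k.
-0.8322 + 0.0855i + 0.3206j - 0.4443k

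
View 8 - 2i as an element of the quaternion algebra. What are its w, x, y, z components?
8 - 2i + 0j + 0k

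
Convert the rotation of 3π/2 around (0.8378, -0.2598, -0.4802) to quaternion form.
-0.7071 + 0.5924i - 0.1837j - 0.3396k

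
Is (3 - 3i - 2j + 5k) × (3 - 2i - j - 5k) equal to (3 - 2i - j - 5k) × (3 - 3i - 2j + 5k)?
No: pq = 26 - 34j - k ≠ 26 - 30i + 16j + k = qp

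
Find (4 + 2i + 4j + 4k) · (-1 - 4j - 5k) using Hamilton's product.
32 - 6i - 10j - 32k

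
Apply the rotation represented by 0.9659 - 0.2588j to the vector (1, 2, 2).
(-0.134, 2, 2.232)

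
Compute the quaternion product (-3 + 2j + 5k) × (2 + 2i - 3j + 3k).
-15 + 15i + 23j - 3k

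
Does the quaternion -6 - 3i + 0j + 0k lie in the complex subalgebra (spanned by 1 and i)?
Yes. The quaternion -6 - 3i has j- and k-coefficients y = z = 0, so it lies in the complex subalgebra spanned by 1 and i.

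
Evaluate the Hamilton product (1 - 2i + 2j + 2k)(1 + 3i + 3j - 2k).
5 - 9i + 7j - 12k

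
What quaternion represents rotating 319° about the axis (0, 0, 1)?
-0.9367 + 0.3502k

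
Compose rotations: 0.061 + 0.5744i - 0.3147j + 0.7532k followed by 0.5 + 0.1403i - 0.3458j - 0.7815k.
0.4297 - 0.2106i - 0.733j + 0.4834k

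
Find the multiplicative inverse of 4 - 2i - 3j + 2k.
0.1212 + 0.0606i + 0.0909j - 0.0606k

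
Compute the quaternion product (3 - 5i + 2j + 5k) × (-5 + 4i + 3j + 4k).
-21 + 30i + 39j - 36k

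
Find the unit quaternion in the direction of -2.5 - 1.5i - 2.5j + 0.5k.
-0.6455 - 0.3873i - 0.6455j + 0.1291k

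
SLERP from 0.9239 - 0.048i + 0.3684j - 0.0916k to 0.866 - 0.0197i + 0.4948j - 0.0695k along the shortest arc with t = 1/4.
0.9112 - 0.041i + 0.4008j - 0.0862k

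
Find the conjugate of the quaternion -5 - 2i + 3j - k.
-5 + 2i - 3j + k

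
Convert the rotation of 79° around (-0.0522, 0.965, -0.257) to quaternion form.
0.7716 - 0.0332i + 0.6138j - 0.1635k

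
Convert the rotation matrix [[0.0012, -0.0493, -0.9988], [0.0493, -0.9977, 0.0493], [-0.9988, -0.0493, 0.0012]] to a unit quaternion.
0.0349 - 0.7067i + 0.7067k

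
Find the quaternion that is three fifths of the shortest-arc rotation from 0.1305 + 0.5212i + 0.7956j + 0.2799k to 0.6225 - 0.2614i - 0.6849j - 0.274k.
-0.3452 + 0.3992i + 0.7943j + 0.3008k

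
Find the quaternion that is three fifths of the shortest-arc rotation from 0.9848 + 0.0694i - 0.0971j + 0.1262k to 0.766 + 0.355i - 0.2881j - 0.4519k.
0.9111 + 0.2554i - 0.2249j - 0.2327k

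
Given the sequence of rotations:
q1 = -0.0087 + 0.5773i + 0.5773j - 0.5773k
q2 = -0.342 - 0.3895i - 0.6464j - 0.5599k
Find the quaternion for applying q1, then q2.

q2 · q1 = 0.2778 + 0.5023i - 0.7399j + 0.3506k
0.2778 + 0.5023i - 0.7399j + 0.3506k


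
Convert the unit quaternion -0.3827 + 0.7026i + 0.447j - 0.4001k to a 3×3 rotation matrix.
[[0.2802, 0.3219, -0.9044], [0.9344, -0.3075, 0.1801], [-0.2201, -0.8955, -0.3869]]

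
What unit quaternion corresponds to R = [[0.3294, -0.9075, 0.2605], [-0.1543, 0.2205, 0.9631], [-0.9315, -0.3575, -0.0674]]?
0.6088 - 0.5423i + 0.4895j + 0.3093k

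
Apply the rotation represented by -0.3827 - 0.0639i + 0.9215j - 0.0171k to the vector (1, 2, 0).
(-0.961, 1.878, 0.742)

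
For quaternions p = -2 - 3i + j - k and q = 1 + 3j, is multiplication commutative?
No: pq = -5 - 5j - 10k ≠ -5 - 6i - 5j + 8k = qp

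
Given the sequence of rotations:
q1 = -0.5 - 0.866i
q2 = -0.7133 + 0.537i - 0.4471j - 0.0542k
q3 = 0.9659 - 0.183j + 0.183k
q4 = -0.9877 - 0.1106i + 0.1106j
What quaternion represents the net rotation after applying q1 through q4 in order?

q2 · q1 = 0.8217 + 0.3492i + 0.2705j - 0.3601k
q3 · q2 · q1 = 0.9091 + 0.3537i + 0.1748j - 0.1335k
q4 · q3 · q2 · q1 = -0.8781 - 0.4647i - 0.0869j + 0.0734k
-0.8781 - 0.4647i - 0.0869j + 0.0734k


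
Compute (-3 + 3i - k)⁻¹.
-0.1579 - 0.1579i + 0.0526k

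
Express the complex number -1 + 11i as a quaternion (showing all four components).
-1 + 11i + 0j + 0k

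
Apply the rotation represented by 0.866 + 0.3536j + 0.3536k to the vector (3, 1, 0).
(0.887, 2.587, -1.587)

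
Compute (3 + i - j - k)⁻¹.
0.25 - 0.0833i + 0.0833j + 0.0833k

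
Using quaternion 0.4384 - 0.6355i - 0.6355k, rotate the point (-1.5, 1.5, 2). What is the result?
(2.163, 1.027, -1.663)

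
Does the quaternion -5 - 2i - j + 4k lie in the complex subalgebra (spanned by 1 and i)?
No. The quaternion -5 - 2i - j + 4k has j-coefficient y = -1 and k-coefficient z = 4, not both zero, so it does not lie in the complex subalgebra spanned by 1 and i.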